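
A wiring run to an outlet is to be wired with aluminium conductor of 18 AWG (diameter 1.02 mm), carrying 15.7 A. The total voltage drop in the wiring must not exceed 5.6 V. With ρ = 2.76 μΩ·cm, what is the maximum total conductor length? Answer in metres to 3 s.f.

ρ = 2.76 μΩ·cm = 2.76×10^-8 Ω·m
A = π(1.02/2 mm)² = π(5.1000e-04 m)² = 8.171e-07 m²
L_max = V_max·A/(1·ρI) = (5.6)(8.171e-07)/(2.76×10^-8×15.7) = 10.6 m

10.6 m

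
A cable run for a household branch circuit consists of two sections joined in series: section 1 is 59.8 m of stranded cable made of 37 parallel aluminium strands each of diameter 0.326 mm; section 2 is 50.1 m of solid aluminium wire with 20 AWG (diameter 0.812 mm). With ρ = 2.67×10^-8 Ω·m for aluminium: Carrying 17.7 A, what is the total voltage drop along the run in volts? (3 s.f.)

Section 1: A_strand = π(1.6300e-04)² = 8.347e-08 m²; R₁ = ρL/(N·A_s) = (2.67×10^-8)(59.8)/(37×8.347e-08) = 0.517 Ω
Section 2: A = π(0.812/2 mm)² = π(4.0600e-04 m)² = 5.178e-07 m²
R₂ = (2.67×10^-8)(50.1)/(5.178e-07) = 2.583 Ω
R = R₁ + R₂ = 3.1 Ω
V = IR = 17.7 × 3.1 = 54.9 V

54.9 V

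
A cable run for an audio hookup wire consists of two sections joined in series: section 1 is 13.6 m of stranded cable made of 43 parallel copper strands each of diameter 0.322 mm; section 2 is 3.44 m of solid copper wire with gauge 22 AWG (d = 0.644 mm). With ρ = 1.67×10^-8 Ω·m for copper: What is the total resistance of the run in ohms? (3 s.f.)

0.241 Ω

Section 1: A_strand = π(1.6100e-04)² = 8.143e-08 m²; R₁ = ρL/(N·A_s) = (1.67×10^-8)(13.6)/(43×8.143e-08) = 0.06486 Ω
Section 2: A = π(0.644/2 mm)² = π(3.2200e-04 m)² = 3.257e-07 m²
R₂ = (1.67×10^-8)(3.44)/(3.257e-07) = 0.1764 Ω
R = R₁ + R₂ = 0.241 Ω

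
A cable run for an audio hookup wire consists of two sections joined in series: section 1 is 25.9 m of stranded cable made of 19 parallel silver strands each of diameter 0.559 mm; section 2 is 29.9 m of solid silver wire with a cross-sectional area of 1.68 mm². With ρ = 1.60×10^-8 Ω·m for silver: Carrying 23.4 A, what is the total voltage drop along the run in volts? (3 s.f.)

Section 1: A_strand = π(2.7950e-04)² = 2.454e-07 m²; R₁ = ρL/(N·A_s) = (1.60×10^-8)(25.9)/(19×2.454e-07) = 0.08887 Ω
Section 2: A = 1.68 mm² = 1.680e-06 m²
R₂ = (1.60×10^-8)(29.9)/(1.680e-06) = 0.2848 Ω
R = R₁ + R₂ = 0.3736 Ω
V = IR = 23.4 × 0.3736 = 8.74 V

8.74 V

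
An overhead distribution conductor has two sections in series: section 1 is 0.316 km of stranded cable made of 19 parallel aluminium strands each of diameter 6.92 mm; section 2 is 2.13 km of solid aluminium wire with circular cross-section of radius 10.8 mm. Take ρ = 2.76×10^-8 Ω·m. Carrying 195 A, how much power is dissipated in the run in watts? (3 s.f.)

6560 W

Section 1: A_strand = π(3.4600e-03)² = 3.761e-05 m²; R₁ = ρL/(N·A_s) = (2.76×10^-8)(316)/(19×3.761e-05) = 0.01221 Ω
Section 2: A = πr² = π(1.0800e-02 m)² = 3.664e-04 m²
R₂ = (2.76×10^-8)(2130)/(3.664e-04) = 0.1604 Ω
R = R₁ + R₂ = 0.1726 Ω
P = I²R = (195)² × 0.1726 = 6560 W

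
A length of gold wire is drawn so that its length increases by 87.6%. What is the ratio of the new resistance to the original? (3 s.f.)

k = 1 + 87.6/100 = 1.876; volume constant ⇒ A' = A/k, so R' = k²R.
Factor = 3.52

3.52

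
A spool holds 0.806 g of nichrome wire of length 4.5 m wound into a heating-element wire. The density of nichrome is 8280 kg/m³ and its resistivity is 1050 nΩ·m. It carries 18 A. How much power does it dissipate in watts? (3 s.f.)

ρ = 1050 nΩ·m = 1.05×10^-6 Ω·m
A = m/(density·L) = 8.060×10^-4/(8280×4.5) = 2.1632e-08 m²
R = ρL/A = (1.05×10^-6)(4.5)/(2.1632e-08) = 218.4 Ω
P = I²R = (18)² × 218.4 = 70800 W

70800 W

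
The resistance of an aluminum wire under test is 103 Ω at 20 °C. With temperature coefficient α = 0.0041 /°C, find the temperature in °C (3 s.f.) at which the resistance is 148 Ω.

127 °C

R = R₀(1 + α(T − T₀)) ⇒ T = T₀ + (R/R₀ − 1)/α
T = 20 + (148/103 − 1)/0.0041 = 20 + (0.4369)/0.0041 = 127 °C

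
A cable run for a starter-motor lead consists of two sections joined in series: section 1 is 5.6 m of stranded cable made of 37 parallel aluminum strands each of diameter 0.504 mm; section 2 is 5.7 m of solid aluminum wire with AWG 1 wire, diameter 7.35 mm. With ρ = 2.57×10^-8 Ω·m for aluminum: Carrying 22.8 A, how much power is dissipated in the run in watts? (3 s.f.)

Section 1: A_strand = π(2.5200e-04)² = 1.995e-07 m²; R₁ = ρL/(N·A_s) = (2.57×10^-8)(5.6)/(37×1.995e-07) = 0.0195 Ω
Section 2: A = π(7.35/2 mm)² = π(3.6750e-03 m)² = 4.243e-05 m²
R₂ = (2.57×10^-8)(5.7)/(4.243e-05) = 0.003453 Ω
R = R₁ + R₂ = 0.02295 Ω
P = I²R = (22.8)² × 0.02295 = 11.9 W

11.9 W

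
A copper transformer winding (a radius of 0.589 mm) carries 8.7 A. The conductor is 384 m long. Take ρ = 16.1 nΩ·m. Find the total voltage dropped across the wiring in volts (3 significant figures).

ρ = 16.1 nΩ·m = 1.61×10^-8 Ω·m
A = πr² = π(5.8900e-04 m)² = 1.090e-06 m²
R = ρL/A = (1.61×10^-8)(384)/(1.090e-06) = 5.673 Ω
V = IR = 8.7 × 5.673 = 49.4 V

49.4 V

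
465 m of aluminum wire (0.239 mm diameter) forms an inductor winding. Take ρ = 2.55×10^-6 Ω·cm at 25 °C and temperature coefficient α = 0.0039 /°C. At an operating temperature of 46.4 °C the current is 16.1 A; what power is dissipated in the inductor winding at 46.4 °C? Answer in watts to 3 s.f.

74200 W

ρ = 2.55×10^-6 Ω·cm = 2.55×10^-8 Ω·m
A = π(d/2)² = π(1.1950e-04 m)² = 4.486e-08 m²
R₍25₎ = ρL/A = (2.55×10^-8)(465)/(4.486e-08) = 264.3 Ω
R₍46.4₎ = R₍25₎(1 + αΔT) = 264.3 × (1 + 0.0039×21.4) = 286.4 Ω
P = I²R = (16.1)² × 286.4 = 74200 W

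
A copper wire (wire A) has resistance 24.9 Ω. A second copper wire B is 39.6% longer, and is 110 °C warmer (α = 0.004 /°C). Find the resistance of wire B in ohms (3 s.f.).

50.1 Ω

R ∝ ρL/d² with ρ ∝ (1+αΔT), so R_B/R_A = (1 + 39.6/100) × (1 + 0.004×110)
= 1.396 × 1.44 = 2.01
R_B = 2.01 × 24.9 = 50.1 Ω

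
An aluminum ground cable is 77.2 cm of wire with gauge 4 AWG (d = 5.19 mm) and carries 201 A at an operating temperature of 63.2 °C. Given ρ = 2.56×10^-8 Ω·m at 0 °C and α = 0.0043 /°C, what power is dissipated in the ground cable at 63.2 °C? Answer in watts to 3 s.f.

48.0 W

A = π(5.19/2 mm)² = π(2.5950e-03 m)² = 2.116e-05 m²
R₍0₎ = ρL/A = (2.56×10^-8)(0.772)/(2.116e-05) = 9.342×10^-4 Ω
R₍63.2₎ = R₍0₎(1 + αΔT) = 9.342×10^-4 × (1 + 0.0043×63.2) = 0.001188 Ω
P = I²R = (201)² × 0.001188 = 48.0 W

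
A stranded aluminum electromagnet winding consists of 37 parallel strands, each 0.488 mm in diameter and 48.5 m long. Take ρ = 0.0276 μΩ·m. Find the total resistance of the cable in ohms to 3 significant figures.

ρ = 0.0276 μΩ·m = 2.76×10^-8 Ω·m
A_strand = π(2.4400e-04 m)² = 1.870e-07 m²
R_strand = ρL/A = (2.76×10^-8)(48.5)/(1.870e-07) = 7.157 Ω
R_total = R_strand/N = 7.157/37 = 0.193 Ω

0.193 Ω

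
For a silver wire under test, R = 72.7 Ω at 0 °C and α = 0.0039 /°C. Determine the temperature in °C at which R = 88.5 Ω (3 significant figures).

R = R₀(1 + α(T − T₀)) ⇒ T = T₀ + (R/R₀ − 1)/α
T = 0 + (88.5/72.7 − 1)/0.0039 = 0 + (0.2173)/0.0039 = 55.7 °C

55.7 °C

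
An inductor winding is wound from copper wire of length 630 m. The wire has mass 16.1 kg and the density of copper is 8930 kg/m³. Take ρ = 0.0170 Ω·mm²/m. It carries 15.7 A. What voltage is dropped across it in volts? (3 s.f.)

ρ = 0.0170 Ω·mm²/m = 1.70×10^-8 Ω·m
A = m/(density·L) = 16.1/(8930×630) = 2.8618e-06 m²
R = ρL/A = (1.70×10^-8)(630)/(2.8618e-06) = 3.742 Ω
V = IR = 15.7 × 3.742 = 58.8 V

58.8 V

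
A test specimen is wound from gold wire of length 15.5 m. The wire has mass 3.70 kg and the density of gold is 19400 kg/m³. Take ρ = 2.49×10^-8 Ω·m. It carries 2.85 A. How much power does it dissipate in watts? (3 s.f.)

0.255 W

A = m/(density·L) = 3.7/(19400×15.5) = 1.2305e-05 m²
R = ρL/A = (2.49×10^-8)(15.5)/(1.2305e-05) = 0.03137 Ω
P = I²R = (2.85)² × 0.03137 = 0.255 W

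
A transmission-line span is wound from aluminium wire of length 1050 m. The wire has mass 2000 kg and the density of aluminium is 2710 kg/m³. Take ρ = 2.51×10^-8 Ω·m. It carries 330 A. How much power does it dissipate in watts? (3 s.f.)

4080 W

A = m/(density·L) = 2000/(2710×1050) = 7.0286e-04 m²
R = ρL/A = (2.51×10^-8)(1050)/(7.0286e-04) = 0.0375 Ω
P = I²R = (330)² × 0.0375 = 4080 W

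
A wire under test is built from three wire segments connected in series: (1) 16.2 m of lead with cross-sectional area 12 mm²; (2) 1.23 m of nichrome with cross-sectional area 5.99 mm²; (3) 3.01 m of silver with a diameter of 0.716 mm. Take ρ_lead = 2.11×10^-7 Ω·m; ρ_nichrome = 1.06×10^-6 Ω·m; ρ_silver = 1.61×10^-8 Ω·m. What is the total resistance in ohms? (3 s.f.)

Seg 1: A = 12 mm² = 1.200e-05 m²
R_1 = (2.11×10^-7)(16.2)/(1.200e-05) = 0.2848 Ω
Seg 2: A = 5.99 mm² = 5.990e-06 m²
R_2 = (1.06×10^-6)(1.23)/(5.990e-06) = 0.2177 Ω
Seg 3: A = π(d/2)² = π(3.5800e-04 m)² = 4.026e-07 m²
R_3 = (1.61×10^-8)(3.01)/(4.026e-07) = 0.1204 Ω
R_total = R_1 + R_2 + R_3 = 0.623 Ω

0.623 Ω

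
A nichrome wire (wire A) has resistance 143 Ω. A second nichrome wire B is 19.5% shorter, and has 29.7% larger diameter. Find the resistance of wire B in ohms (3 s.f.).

R ∝ L/d², so R_B/R_A = (1 − 19.5/100) × (1 + 29.7/100)⁻²
= 0.805 × 0.5945 = 0.4785
R_B = 0.4785 × 143 = 68.4 Ω

68.4 Ω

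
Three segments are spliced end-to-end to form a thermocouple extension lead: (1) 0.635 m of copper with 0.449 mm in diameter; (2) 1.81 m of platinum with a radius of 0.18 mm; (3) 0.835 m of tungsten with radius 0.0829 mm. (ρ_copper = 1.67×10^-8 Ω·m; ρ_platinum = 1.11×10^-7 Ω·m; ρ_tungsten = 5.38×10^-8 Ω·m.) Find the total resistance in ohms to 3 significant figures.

4.12 Ω

Seg 1: A = π(d/2)² = π(2.2450e-04 m)² = 1.583e-07 m²
R_1 = (1.67×10^-8)(0.635)/(1.583e-07) = 0.06697 Ω
Seg 2: A = πr² = π(1.8000e-04 m)² = 1.018e-07 m²
R_2 = (1.11×10^-7)(1.81)/(1.018e-07) = 1.974 Ω
Seg 3: A = πr² = π(8.2900e-05 m)² = 2.159e-08 m²
R_3 = (5.38×10^-8)(0.835)/(2.159e-08) = 2.081 Ω
R_total = R_1 + R_2 + R_3 = 4.12 Ω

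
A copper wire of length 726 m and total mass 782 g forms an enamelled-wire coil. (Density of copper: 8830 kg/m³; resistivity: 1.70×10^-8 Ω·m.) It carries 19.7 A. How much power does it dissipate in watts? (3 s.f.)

A = m/(density·L) = 0.782/(8830×726) = 1.2199e-07 m²
R = ρL/A = (1.70×10^-8)(726)/(1.2199e-07) = 101.2 Ω
P = I²R = (19.7)² × 101.2 = 39300 W

39300 W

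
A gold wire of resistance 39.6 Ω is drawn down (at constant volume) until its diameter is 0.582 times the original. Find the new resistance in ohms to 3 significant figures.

Volume constant ⇒ L' = L/r² with r = 0.582. R' = ρL'/A' = ρ(L/r²)/(πr²d₀²/4) = R/r⁴.
R' = 8.716 × 39.6 = 345 Ω

345 Ω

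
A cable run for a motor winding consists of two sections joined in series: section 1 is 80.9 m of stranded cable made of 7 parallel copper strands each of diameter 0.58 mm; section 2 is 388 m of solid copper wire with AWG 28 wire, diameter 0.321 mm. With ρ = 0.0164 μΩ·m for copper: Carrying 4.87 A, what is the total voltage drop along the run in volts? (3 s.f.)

ρ = 0.0164 μΩ·m = 1.64×10^-8 Ω·m
Section 1: A_strand = π(2.9000e-04)² = 2.642e-07 m²; R₁ = ρL/(N·A_s) = (1.64×10^-8)(80.9)/(7×2.642e-07) = 0.7174 Ω
Section 2: A = π(0.321/2 mm)² = π(1.6050e-04 m)² = 8.093e-08 m²
R₂ = (1.64×10^-8)(388)/(8.093e-08) = 78.63 Ω
R = R₁ + R₂ = 79.35 Ω
V = IR = 4.87 × 79.35 = 386 V

386 V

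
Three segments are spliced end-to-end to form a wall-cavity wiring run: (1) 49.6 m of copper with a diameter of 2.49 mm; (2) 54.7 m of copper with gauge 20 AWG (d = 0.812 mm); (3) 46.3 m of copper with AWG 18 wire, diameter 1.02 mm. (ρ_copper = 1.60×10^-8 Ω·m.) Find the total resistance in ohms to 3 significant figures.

2.76 Ω

Seg 1: A = π(d/2)² = π(1.2450e-03 m)² = 4.870e-06 m²
R_1 = (1.60×10^-8)(49.6)/(4.870e-06) = 0.163 Ω
Seg 2: A = π(0.812/2 mm)² = π(4.0600e-04 m)² = 5.178e-07 m²
R_2 = (1.60×10^-8)(54.7)/(5.178e-07) = 1.69 Ω
Seg 3: A = π(1.02/2 mm)² = π(5.1000e-04 m)² = 8.171e-07 m²
R_3 = (1.60×10^-8)(46.3)/(8.171e-07) = 0.9066 Ω
R_total = R_1 + R_2 + R_3 = 2.76 Ω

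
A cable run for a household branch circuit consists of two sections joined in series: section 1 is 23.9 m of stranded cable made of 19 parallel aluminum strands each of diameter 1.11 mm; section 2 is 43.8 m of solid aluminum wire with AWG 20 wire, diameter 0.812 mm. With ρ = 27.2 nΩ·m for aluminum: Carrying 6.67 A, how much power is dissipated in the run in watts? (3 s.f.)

ρ = 27.2 nΩ·m = 2.72×10^-8 Ω·m
Section 1: A_strand = π(5.5500e-04)² = 9.677e-07 m²; R₁ = ρL/(N·A_s) = (2.72×10^-8)(23.9)/(19×9.677e-07) = 0.03536 Ω
Section 2: A = π(0.812/2 mm)² = π(4.0600e-04 m)² = 5.178e-07 m²
R₂ = (2.72×10^-8)(43.8)/(5.178e-07) = 2.301 Ω
R = R₁ + R₂ = 2.336 Ω
P = I²R = (6.67)² × 2.336 = 104 W

104 W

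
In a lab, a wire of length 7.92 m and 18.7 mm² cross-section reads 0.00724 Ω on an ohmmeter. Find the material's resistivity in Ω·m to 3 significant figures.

1.71×10^-8 Ω·m

A = 18.7 mm² = 1.870e-05 m²
ρ = RA/L = (0.00724)(1.870e-05)/(7.92) = 1.71×10^-8 Ω·m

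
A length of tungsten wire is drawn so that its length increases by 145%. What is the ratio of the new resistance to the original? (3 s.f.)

6.00

k = 1 + 145/100 = 2.45; volume constant ⇒ A' = A/k, so R' = k²R.
Factor = 6.00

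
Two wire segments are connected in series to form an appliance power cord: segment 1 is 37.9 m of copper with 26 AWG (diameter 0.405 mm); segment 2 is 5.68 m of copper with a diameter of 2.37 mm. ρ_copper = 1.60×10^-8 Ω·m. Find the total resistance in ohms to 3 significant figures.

4.73 Ω

Segment 1: A = π(0.405/2 mm)² = π(2.0250e-04 m)² = 1.288e-07 m²
R₁ = ρL/A = (1.60×10^-8)(37.9)/(1.288e-07) = 4.707 Ω
Segment 2: A = π(d/2)² = π(1.1850e-03 m)² = 4.412e-06 m²
R₂ = (1.60×10^-8)(5.68)/(4.412e-06) = 0.0206 Ω
R = R₁ + R₂ = 4.73 Ω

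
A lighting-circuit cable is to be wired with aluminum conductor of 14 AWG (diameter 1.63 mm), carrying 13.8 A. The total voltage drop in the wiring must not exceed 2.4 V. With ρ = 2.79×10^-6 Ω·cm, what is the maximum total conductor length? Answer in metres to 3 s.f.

13.0 m

ρ = 2.79×10^-6 Ω·cm = 2.79×10^-8 Ω·m
A = π(1.63/2 mm)² = π(8.1500e-04 m)² = 2.087e-06 m²
L_max = V_max·A/(1·ρI) = (2.4)(2.087e-06)/(2.79×10^-8×13.8) = 13.0 m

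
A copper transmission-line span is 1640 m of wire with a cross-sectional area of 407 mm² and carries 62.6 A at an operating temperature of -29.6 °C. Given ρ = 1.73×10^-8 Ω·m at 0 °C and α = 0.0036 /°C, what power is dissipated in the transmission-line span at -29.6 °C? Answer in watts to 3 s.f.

244 W

A = 407 mm² = 4.070e-04 m²
R₍0₎ = ρL/A = (1.73×10^-8)(1640)/(4.070e-04) = 0.06971 Ω
R₍-29.6₎ = R₍0₎(1 + αΔT) = 0.06971 × (1 + 0.0036×-29.6) = 0.06228 Ω
P = I²R = (62.6)² × 0.06228 = 244 W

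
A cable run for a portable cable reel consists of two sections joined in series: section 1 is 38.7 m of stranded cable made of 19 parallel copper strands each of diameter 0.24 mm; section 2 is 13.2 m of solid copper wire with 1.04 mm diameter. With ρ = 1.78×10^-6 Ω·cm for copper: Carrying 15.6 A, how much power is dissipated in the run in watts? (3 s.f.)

ρ = 1.78×10^-6 Ω·cm = 1.78×10^-8 Ω·m
Section 1: A_strand = π(1.2000e-04)² = 4.524e-08 m²; R₁ = ρL/(N·A_s) = (1.78×10^-8)(38.7)/(19×4.524e-08) = 0.8014 Ω
Section 2: A = π(d/2)² = π(5.2000e-04 m)² = 8.495e-07 m²
R₂ = (1.78×10^-8)(13.2)/(8.495e-07) = 0.2766 Ω
R = R₁ + R₂ = 1.078 Ω
P = I²R = (15.6)² × 1.078 = 262 W

262 W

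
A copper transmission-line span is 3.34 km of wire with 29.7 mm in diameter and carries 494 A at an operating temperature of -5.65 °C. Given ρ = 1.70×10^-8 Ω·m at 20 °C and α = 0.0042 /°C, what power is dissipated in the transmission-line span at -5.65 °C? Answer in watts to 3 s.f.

17800 W

A = π(d/2)² = π(1.4850e-02 m)² = 6.928e-04 m²
R₍20₎ = ρL/A = (1.70×10^-8)(3340)/(6.928e-04) = 0.08196 Ω
R₍-5.65₎ = R₍20₎(1 + αΔT) = 0.08196 × (1 + 0.0042×-25.6) = 0.07313 Ω
P = I²R = (494)² × 0.07313 = 17800 W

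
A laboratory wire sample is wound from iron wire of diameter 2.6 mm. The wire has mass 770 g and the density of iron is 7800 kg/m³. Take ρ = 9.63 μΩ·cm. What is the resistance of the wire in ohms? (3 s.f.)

ρ = 9.63 μΩ·cm = 9.63×10^-8 Ω·m
A = π(d/2)² = π(1.3000e-03 m)² = 5.3093e-06 m²
L = m/(density·A) = 0.77/(7800×5.3093e-06) = 18.59 m
R = ρL/A = (9.63×10^-8)(18.59)/(5.3093e-06) = 0.337 Ω

0.337 Ω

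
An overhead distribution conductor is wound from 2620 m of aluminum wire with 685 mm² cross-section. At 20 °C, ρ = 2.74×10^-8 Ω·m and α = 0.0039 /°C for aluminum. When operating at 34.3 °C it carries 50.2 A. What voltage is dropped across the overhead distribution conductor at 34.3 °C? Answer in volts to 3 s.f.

A = 685 mm² = 6.850e-04 m²
R₍20₎ = ρL/A = (2.74×10^-8)(2620)/(6.850e-04) = 0.1048 Ω
R₍34.3₎ = R₍20₎(1 + αΔT) = 0.1048 × (1 + 0.0039×14.3) = 0.1106 Ω
V = IR = 50.2 × 0.1106 = 5.55 V

5.55 V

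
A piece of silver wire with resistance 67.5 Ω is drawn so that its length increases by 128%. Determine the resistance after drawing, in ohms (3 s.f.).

k = 1 + 128/100 = 2.28; volume constant ⇒ A' = A/k, so R' = k²R.
R' = 5.198 × 67.5 = 351 Ω

351 Ω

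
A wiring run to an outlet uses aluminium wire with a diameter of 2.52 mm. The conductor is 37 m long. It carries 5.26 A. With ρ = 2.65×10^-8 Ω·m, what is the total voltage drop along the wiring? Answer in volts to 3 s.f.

A = π(d/2)² = π(1.2600e-03 m)² = 4.988e-06 m²
R = ρL/A = (2.65×10^-8)(37)/(4.988e-06) = 0.1966 Ω
V = IR = 5.26 × 0.1966 = 1.03 V

1.03 V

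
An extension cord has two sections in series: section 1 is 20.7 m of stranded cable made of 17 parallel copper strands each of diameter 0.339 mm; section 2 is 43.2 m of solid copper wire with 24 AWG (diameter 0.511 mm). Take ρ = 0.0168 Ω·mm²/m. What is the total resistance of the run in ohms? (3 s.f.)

ρ = 0.0168 Ω·mm²/m = 1.68×10^-8 Ω·m
Section 1: A_strand = π(1.6950e-04)² = 9.026e-08 m²; R₁ = ρL/(N·A_s) = (1.68×10^-8)(20.7)/(17×9.026e-08) = 0.2266 Ω
Section 2: A = π(0.511/2 mm)² = π(2.5550e-04 m)² = 2.051e-07 m²
R₂ = (1.68×10^-8)(43.2)/(2.051e-07) = 3.539 Ω
R = R₁ + R₂ = 3.77 Ω

3.77 Ω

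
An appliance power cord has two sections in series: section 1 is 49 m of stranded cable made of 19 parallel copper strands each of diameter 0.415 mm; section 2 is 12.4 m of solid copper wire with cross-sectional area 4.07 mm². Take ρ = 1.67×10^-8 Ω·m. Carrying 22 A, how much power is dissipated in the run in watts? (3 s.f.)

Section 1: A_strand = π(2.0750e-04)² = 1.353e-07 m²; R₁ = ρL/(N·A_s) = (1.67×10^-8)(49)/(19×1.353e-07) = 0.3184 Ω
Section 2: A = 4.07 mm² = 4.070e-06 m²
R₂ = (1.67×10^-8)(12.4)/(4.070e-06) = 0.05088 Ω
R = R₁ + R₂ = 0.3693 Ω
P = I²R = (22)² × 0.3693 = 179 W

179 W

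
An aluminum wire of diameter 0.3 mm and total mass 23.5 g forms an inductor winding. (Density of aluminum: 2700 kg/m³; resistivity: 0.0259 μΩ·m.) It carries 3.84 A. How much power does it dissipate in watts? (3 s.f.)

ρ = 0.0259 μΩ·m = 2.59×10^-8 Ω·m
A = π(d/2)² = π(1.5000e-04 m)² = 7.0686e-08 m²
L = m/(density·A) = 0.0235/(2700×7.0686e-08) = 123.1 m
R = ρL/A = (2.59×10^-8)(123.1)/(7.0686e-08) = 45.12 Ω
P = I²R = (3.84)² × 45.12 = 665 W

665 W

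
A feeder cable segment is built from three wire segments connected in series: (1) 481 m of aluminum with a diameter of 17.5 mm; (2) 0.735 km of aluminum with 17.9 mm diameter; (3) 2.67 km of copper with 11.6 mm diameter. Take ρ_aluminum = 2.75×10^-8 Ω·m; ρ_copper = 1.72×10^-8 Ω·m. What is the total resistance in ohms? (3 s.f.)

Seg 1: A = π(d/2)² = π(8.7500e-03 m)² = 2.405e-04 m²
R_1 = (2.75×10^-8)(481)/(2.405e-04) = 0.05499 Ω
Seg 2: A = π(d/2)² = π(8.9500e-03 m)² = 2.516e-04 m²
R_2 = (2.75×10^-8)(735)/(2.516e-04) = 0.08032 Ω
Seg 3: A = π(d/2)² = π(5.8000e-03 m)² = 1.057e-04 m²
R_3 = (1.72×10^-8)(2670)/(1.057e-04) = 0.4345 Ω
R_total = R_1 + R_2 + R_3 = 0.570 Ω

0.570 Ω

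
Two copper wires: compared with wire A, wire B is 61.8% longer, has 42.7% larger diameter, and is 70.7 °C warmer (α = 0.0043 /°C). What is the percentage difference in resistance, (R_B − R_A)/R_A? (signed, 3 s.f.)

R ∝ ρL/d² with ρ ∝ (1+αΔT), so R_B/R_A = (1 + 61.8/100) × (1 + 42.7/100)⁻² × (1 + 0.0043×70.7)
= 1.618 × 0.4911 × 1.304 = 1.036
(R_B − R_A)/R_A = 1.036 − 1 = 3.61%

3.61%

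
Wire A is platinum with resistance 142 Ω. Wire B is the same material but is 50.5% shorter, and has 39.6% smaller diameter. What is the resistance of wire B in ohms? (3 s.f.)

193 Ω

R ∝ L/d², so R_B/R_A = (1 − 50.5/100) × (1 − 39.6/100)⁻²
= 0.495 × 2.741 = 1.357
R_B = 1.357 × 142 = 193 Ω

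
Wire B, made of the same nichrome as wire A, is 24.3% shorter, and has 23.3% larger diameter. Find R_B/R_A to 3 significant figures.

0.498

R ∝ L/d², so R_B/R_A = (1 − 24.3/100) × (1 + 23.3/100)⁻²
= 0.757 × 0.6578 = 0.498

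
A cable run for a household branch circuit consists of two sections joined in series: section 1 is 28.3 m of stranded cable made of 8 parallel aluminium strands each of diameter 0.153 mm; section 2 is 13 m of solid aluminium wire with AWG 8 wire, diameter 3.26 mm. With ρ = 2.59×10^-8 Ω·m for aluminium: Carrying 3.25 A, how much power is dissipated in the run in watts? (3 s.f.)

53.1 W

Section 1: A_strand = π(7.6500e-05)² = 1.839e-08 m²; R₁ = ρL/(N·A_s) = (2.59×10^-8)(28.3)/(8×1.839e-08) = 4.983 Ω
Section 2: A = π(3.26/2 mm)² = π(1.6300e-03 m)² = 8.347e-06 m²
R₂ = (2.59×10^-8)(13)/(8.347e-06) = 0.04034 Ω
R = R₁ + R₂ = 5.024 Ω
P = I²R = (3.25)² × 5.024 = 53.1 W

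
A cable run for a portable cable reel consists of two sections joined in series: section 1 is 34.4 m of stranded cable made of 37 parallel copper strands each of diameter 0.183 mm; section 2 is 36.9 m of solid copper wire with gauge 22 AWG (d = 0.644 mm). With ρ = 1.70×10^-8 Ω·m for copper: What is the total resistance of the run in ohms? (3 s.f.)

2.53 Ω

Section 1: A_strand = π(9.1500e-05)² = 2.630e-08 m²; R₁ = ρL/(N·A_s) = (1.70×10^-8)(34.4)/(37×2.630e-08) = 0.6009 Ω
Section 2: A = π(0.644/2 mm)² = π(3.2200e-04 m)² = 3.257e-07 m²
R₂ = (1.70×10^-8)(36.9)/(3.257e-07) = 1.926 Ω
R = R₁ + R₂ = 2.53 Ω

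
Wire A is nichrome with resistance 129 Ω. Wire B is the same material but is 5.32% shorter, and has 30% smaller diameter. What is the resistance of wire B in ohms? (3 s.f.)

R ∝ L/d², so R_B/R_A = (1 − 5.32/100) × (1 − 30/100)⁻²
= 0.9468 × 2.041 = 1.932
R_B = 1.932 × 129 = 249 Ω

249 Ω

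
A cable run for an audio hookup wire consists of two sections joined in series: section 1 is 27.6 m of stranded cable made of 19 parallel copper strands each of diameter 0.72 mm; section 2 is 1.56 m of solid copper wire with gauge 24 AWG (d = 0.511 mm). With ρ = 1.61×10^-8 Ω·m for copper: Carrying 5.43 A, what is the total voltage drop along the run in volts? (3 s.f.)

0.977 V

Section 1: A_strand = π(3.6000e-04)² = 4.072e-07 m²; R₁ = ρL/(N·A_s) = (1.61×10^-8)(27.6)/(19×4.072e-07) = 0.05744 Ω
Section 2: A = π(0.511/2 mm)² = π(2.5550e-04 m)² = 2.051e-07 m²
R₂ = (1.61×10^-8)(1.56)/(2.051e-07) = 0.1225 Ω
R = R₁ + R₂ = 0.1799 Ω
V = IR = 5.43 × 0.1799 = 0.977 V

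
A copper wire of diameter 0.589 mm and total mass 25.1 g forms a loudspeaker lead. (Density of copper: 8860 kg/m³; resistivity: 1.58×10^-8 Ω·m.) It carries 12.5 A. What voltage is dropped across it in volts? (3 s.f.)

7.54 V

A = π(d/2)² = π(2.9450e-04 m)² = 2.7247e-07 m²
L = m/(density·A) = 0.0251/(8860×2.7247e-07) = 10.4 m
R = ρL/A = (1.58×10^-8)(10.4)/(2.7247e-07) = 0.6029 Ω
V = IR = 12.5 × 0.6029 = 7.54 V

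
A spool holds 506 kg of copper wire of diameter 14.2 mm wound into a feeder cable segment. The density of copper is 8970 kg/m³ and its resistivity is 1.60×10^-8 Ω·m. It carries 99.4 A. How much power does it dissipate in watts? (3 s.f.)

A = π(d/2)² = π(7.1000e-03 m)² = 1.5837e-04 m²
L = m/(density·A) = 506/(8970×1.5837e-04) = 356.2 m
R = ρL/A = (1.60×10^-8)(356.2)/(1.5837e-04) = 0.03599 Ω
P = I²R = (99.4)² × 0.03599 = 356 W

356 W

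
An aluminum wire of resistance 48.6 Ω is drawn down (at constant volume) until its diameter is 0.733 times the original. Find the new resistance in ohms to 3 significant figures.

Volume constant ⇒ L' = L/r² with r = 0.733. R' = ρL'/A' = ρ(L/r²)/(πr²d₀²/4) = R/r⁴.
R' = 3.464 × 48.6 = 168 Ω

168 Ω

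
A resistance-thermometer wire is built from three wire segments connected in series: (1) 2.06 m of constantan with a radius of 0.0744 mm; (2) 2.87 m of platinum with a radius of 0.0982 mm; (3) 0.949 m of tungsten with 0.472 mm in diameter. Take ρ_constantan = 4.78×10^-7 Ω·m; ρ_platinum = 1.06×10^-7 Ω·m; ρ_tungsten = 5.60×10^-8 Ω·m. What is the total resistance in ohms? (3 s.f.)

67.0 Ω

Seg 1: A = πr² = π(7.4400e-05 m)² = 1.739e-08 m²
R_1 = (4.78×10^-7)(2.06)/(1.739e-08) = 56.62 Ω
Seg 2: A = πr² = π(9.8200e-05 m)² = 3.030e-08 m²
R_2 = (1.06×10^-7)(2.87)/(3.030e-08) = 10.04 Ω
Seg 3: A = π(d/2)² = π(2.3600e-04 m)² = 1.750e-07 m²
R_3 = (5.60×10^-8)(0.949)/(1.750e-07) = 0.3037 Ω
R_total = R_1 + R_2 + R_3 = 67.0 Ω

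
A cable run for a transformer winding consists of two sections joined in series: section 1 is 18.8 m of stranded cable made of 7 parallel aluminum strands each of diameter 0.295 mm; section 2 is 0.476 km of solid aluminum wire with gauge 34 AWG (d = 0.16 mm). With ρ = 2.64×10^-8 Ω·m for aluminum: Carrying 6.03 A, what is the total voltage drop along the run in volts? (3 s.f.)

3780 V

Section 1: A_strand = π(1.4750e-04)² = 6.835e-08 m²; R₁ = ρL/(N·A_s) = (2.64×10^-8)(18.8)/(7×6.835e-08) = 1.037 Ω
Section 2: A = π(0.16/2 mm)² = π(8.0000e-05 m)² = 2.011e-08 m²
R₂ = (2.64×10^-8)(476)/(2.011e-08) = 625 Ω
R = R₁ + R₂ = 626 Ω
V = IR = 6.03 × 626 = 3780 V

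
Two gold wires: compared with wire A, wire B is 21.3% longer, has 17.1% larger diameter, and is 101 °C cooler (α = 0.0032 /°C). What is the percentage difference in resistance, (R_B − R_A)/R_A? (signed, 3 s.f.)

R ∝ ρL/d² with ρ ∝ (1+αΔT), so R_B/R_A = (1 + 21.3/100) × (1 + 17.1/100)⁻² × (1 − 0.0032×101)
= 1.213 × 0.7293 × 0.6768 = 0.5987
(R_B − R_A)/R_A = 0.5987 − 1 = -40.1%

-40.1%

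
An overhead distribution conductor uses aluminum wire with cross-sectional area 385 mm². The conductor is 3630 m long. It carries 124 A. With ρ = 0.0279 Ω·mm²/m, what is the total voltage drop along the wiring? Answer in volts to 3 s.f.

ρ = 0.0279 Ω·mm²/m = 2.79×10^-8 Ω·m
A = 385 mm² = 3.850e-04 m²
R = ρL/A = (2.79×10^-8)(3630)/(3.850e-04) = 0.2631 Ω
V = IR = 124 × 0.2631 = 32.6 V

32.6 V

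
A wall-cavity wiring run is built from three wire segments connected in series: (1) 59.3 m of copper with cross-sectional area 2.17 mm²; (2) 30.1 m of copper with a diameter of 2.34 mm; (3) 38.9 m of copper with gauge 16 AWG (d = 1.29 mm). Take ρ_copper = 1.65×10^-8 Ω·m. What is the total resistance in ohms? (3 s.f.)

1.06 Ω

Seg 1: A = 2.17 mm² = 2.170e-06 m²
R_1 = (1.65×10^-8)(59.3)/(2.170e-06) = 0.4509 Ω
Seg 2: A = π(d/2)² = π(1.1700e-03 m)² = 4.301e-06 m²
R_2 = (1.65×10^-8)(30.1)/(4.301e-06) = 0.1155 Ω
Seg 3: A = π(1.29/2 mm)² = π(6.4500e-04 m)² = 1.307e-06 m²
R_3 = (1.65×10^-8)(38.9)/(1.307e-06) = 0.4911 Ω
R_total = R_1 + R_2 + R_3 = 1.06 Ω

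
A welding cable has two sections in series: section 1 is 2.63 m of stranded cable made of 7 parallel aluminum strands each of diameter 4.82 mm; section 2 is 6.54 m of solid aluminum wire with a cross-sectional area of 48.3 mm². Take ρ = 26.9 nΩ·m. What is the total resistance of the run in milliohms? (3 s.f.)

ρ = 26.9 nΩ·m = 2.69×10^-8 Ω·m
Section 1: A_strand = π(2.4100e-03)² = 1.825e-05 m²; R₁ = ρL/(N·A_s) = (2.69×10^-8)(2.63)/(7×1.825e-05) = 5.539×10^-4 Ω
Section 2: A = 48.3 mm² = 4.830e-05 m²
R₂ = (2.69×10^-8)(6.54)/(4.830e-05) = 0.003642 Ω
R = R₁ + R₂ = 4.20 mΩ

4.20 mΩ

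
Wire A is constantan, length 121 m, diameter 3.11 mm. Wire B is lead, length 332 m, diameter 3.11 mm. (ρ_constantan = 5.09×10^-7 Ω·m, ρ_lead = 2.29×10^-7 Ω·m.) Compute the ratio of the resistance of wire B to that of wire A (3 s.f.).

R ∝ ρL/d², so R_B/R_A = (ρ_B/ρ_A) × (L_B/L_A)
= (2.29×10^-7/5.09×10^-7) × (332/121) = 1.23

1.23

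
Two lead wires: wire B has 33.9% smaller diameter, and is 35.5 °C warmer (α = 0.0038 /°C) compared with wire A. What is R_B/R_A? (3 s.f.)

R ∝ ρL/d² with ρ ∝ (1+αΔT), so R_B/R_A = (1 − 33.9/100)⁻² × (1 + 0.0038×35.5)
= 2.289 × 1.135 = 2.60

2.60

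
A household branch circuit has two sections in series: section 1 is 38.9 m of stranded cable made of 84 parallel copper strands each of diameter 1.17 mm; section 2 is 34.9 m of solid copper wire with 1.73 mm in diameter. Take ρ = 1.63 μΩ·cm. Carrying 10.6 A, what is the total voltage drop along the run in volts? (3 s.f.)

2.64 V

ρ = 1.63 μΩ·cm = 1.63×10^-8 Ω·m
Section 1: A_strand = π(5.8500e-04)² = 1.075e-06 m²; R₁ = ρL/(N·A_s) = (1.63×10^-8)(38.9)/(84×1.075e-06) = 0.007021 Ω
Section 2: A = π(d/2)² = π(8.6500e-04 m)² = 2.351e-06 m²
R₂ = (1.63×10^-8)(34.9)/(2.351e-06) = 0.242 Ω
R = R₁ + R₂ = 0.249 Ω
V = IR = 10.6 × 0.249 = 2.64 V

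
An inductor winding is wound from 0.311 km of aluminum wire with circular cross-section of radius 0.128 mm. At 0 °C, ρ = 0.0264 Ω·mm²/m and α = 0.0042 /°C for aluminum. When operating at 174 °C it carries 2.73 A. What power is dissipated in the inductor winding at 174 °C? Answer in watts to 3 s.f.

ρ = 0.0264 Ω·mm²/m = 2.64×10^-8 Ω·m
A = πr² = π(1.2800e-04 m)² = 5.147e-08 m²
R₍0₎ = ρL/A = (2.64×10^-8)(311)/(5.147e-08) = 159.5 Ω
R₍174₎ = R₍0₎(1 + αΔT) = 159.5 × (1 + 0.0042×174) = 276.1 Ω
P = I²R = (2.73)² × 276.1 = 2060 W

2060 W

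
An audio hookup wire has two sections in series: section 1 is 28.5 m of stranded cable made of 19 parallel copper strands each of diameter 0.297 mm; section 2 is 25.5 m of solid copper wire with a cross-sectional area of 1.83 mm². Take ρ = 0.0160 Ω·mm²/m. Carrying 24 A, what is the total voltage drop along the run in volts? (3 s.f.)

13.7 V

ρ = 0.0160 Ω·mm²/m = 1.60×10^-8 Ω·m
Section 1: A_strand = π(1.4850e-04)² = 6.928e-08 m²; R₁ = ρL/(N·A_s) = (1.60×10^-8)(28.5)/(19×6.928e-08) = 0.3464 Ω
Section 2: A = 1.83 mm² = 1.830e-06 m²
R₂ = (1.60×10^-8)(25.5)/(1.830e-06) = 0.223 Ω
R = R₁ + R₂ = 0.5694 Ω
V = IR = 24 × 0.5694 = 13.7 V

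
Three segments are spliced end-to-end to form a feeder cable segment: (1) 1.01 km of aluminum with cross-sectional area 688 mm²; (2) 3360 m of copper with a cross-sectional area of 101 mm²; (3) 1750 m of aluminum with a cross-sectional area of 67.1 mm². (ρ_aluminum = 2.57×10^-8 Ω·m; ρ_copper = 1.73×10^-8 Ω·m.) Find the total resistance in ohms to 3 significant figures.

1.28 Ω

Seg 1: A = 688 mm² = 6.880e-04 m²
R_1 = (2.57×10^-8)(1010)/(6.880e-04) = 0.03773 Ω
Seg 2: A = 101 mm² = 1.010e-04 m²
R_2 = (1.73×10^-8)(3360)/(1.010e-04) = 0.5755 Ω
Seg 3: A = 67.1 mm² = 6.710e-05 m²
R_3 = (2.57×10^-8)(1750)/(6.710e-05) = 0.6703 Ω
R_total = R_1 + R_2 + R_3 = 1.28 Ω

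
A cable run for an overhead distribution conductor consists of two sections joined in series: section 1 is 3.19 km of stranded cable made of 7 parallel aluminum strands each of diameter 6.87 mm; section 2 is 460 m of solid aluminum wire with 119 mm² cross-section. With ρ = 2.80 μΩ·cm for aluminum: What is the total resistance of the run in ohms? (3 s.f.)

ρ = 2.80 μΩ·cm = 2.80×10^-8 Ω·m
Section 1: A_strand = π(3.4350e-03)² = 3.707e-05 m²; R₁ = ρL/(N·A_s) = (2.80×10^-8)(3190)/(7×3.707e-05) = 0.3442 Ω
Section 2: A = 119 mm² = 1.190e-04 m²
R₂ = (2.80×10^-8)(460)/(1.190e-04) = 0.1082 Ω
R = R₁ + R₂ = 0.452 Ω

0.452 Ω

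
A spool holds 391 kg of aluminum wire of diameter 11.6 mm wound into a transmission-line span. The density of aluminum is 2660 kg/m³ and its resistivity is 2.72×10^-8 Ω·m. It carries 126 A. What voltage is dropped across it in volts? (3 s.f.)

45.1 V

A = π(d/2)² = π(5.8000e-03 m)² = 1.0568e-04 m²
L = m/(density·A) = 391/(2660×1.0568e-04) = 1391 m
R = ρL/A = (2.72×10^-8)(1391)/(1.0568e-04) = 0.358 Ω
V = IR = 126 × 0.358 = 45.1 V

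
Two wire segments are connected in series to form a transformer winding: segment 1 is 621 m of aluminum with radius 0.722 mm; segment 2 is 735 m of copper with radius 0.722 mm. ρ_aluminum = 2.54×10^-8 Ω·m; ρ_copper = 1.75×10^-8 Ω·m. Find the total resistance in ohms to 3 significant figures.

17.5 Ω

Segment 1: A = πr² = π(7.2200e-04 m)² = 1.638e-06 m²
R₁ = ρL/A = (2.54×10^-8)(621)/(1.638e-06) = 9.632 Ω
R₂ = (1.75×10^-8)(735)/(1.638e-06) = 7.854 Ω
R = R₁ + R₂ = 17.5 Ω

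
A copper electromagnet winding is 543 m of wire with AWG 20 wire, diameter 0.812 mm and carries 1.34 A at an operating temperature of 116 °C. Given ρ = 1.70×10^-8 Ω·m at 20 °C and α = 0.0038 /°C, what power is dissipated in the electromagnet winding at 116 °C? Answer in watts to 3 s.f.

43.7 W

A = π(0.812/2 mm)² = π(4.0600e-04 m)² = 5.178e-07 m²
R₍20₎ = ρL/A = (1.70×10^-8)(543)/(5.178e-07) = 17.83 Ω
R₍116₎ = R₍20₎(1 + αΔT) = 17.83 × (1 + 0.0038×96) = 24.33 Ω
P = I²R = (1.34)² × 24.33 = 43.7 W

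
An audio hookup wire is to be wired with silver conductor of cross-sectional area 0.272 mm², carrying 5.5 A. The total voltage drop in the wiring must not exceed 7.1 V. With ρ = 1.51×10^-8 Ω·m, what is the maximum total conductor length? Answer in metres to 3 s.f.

A = 0.272 mm² = 2.720e-07 m²
L_max = V_max·A/(1·ρI) = (7.1)(2.720e-07)/(1.51×10^-8×5.5) = 23.3 m

23.3 m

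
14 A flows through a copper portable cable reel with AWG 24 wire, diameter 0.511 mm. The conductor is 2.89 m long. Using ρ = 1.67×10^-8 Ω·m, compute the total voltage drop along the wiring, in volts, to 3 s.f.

3.29 V

A = π(0.511/2 mm)² = π(2.5550e-04 m)² = 2.051e-07 m²
R = ρL/A = (1.67×10^-8)(2.89)/(2.051e-07) = 0.2353 Ω
V = IR = 14 × 0.2353 = 3.29 V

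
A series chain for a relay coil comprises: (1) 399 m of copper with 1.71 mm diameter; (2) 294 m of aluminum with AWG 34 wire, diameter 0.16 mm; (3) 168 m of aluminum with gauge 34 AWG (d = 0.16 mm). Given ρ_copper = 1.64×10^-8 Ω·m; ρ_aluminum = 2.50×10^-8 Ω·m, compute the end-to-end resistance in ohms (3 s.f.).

Seg 1: A = π(d/2)² = π(8.5500e-04 m)² = 2.297e-06 m²
R_1 = (1.64×10^-8)(399)/(2.297e-06) = 2.849 Ω
Seg 2: A = π(0.16/2 mm)² = π(8.0000e-05 m)² = 2.011e-08 m²
R_2 = (2.50×10^-8)(294)/(2.011e-08) = 365.6 Ω
Seg 3: A = π(0.16/2 mm)² = π(8.0000e-05 m)² = 2.011e-08 m²
R_3 = (2.50×10^-8)(168)/(2.011e-08) = 208.9 Ω
R_total = R_1 + R_2 + R_3 = 577 Ω

577 Ω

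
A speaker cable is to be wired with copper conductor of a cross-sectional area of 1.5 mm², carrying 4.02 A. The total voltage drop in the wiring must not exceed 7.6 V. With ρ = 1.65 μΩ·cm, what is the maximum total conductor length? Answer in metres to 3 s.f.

172 m

ρ = 1.65 μΩ·cm = 1.65×10^-8 Ω·m
A = 1.5 mm² = 1.500e-06 m²
L_max = V_max·A/(1·ρI) = (7.6)(1.500e-06)/(1.65×10^-8×4.02) = 172 m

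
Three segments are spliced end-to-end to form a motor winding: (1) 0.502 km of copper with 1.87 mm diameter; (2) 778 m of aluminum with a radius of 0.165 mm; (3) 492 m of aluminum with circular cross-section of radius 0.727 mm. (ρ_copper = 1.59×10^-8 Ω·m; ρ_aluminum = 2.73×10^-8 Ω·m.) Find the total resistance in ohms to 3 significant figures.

259 Ω

Seg 1: A = π(d/2)² = π(9.3500e-04 m)² = 2.746e-06 m²
R_1 = (1.59×10^-8)(502)/(2.746e-06) = 2.906 Ω
Seg 2: A = πr² = π(1.6500e-04 m)² = 8.553e-08 m²
R_2 = (2.73×10^-8)(778)/(8.553e-08) = 248.3 Ω
Seg 3: A = πr² = π(7.2700e-04 m)² = 1.660e-06 m²
R_3 = (2.73×10^-8)(492)/(1.660e-06) = 8.089 Ω
R_total = R_1 + R_2 + R_3 = 259 Ω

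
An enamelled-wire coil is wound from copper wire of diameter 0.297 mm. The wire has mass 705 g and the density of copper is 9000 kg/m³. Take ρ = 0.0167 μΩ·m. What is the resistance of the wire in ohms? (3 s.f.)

ρ = 0.0167 μΩ·m = 1.67×10^-8 Ω·m
A = π(d/2)² = π(1.4850e-04 m)² = 6.9279e-08 m²
L = m/(density·A) = 0.705/(9000×6.9279e-08) = 1131 m
R = ρL/A = (1.67×10^-8)(1131)/(6.9279e-08) = 273 Ω

273 Ω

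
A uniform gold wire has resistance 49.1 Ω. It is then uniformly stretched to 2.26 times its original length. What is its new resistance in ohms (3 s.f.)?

Volume constant ⇒ A' = A/k with k = 2.26. R' = ρ(kL)/(A/k) = k²R.
R' = 5.108 × 49.1 = 251 Ω

251 Ω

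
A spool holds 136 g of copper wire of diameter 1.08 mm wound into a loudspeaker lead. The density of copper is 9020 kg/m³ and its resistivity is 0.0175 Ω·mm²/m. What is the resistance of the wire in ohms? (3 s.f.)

0.314 Ω

ρ = 0.0175 Ω·mm²/m = 1.75×10^-8 Ω·m
A = π(d/2)² = π(5.4000e-04 m)² = 9.1609e-07 m²
L = m/(density·A) = 0.136/(9020×9.1609e-07) = 16.46 m
R = ρL/A = (1.75×10^-8)(16.46)/(9.1609e-07) = 0.314 Ω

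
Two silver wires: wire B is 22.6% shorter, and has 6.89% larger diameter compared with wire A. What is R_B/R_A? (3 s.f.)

R ∝ L/d², so R_B/R_A = (1 − 22.6/100) × (1 + 6.89/100)⁻²
= 0.774 × 0.8752 = 0.677

0.677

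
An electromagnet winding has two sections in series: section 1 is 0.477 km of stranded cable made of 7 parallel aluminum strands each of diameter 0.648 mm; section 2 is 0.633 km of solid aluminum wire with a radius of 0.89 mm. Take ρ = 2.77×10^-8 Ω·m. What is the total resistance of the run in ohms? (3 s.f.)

12.8 Ω

Section 1: A_strand = π(3.2400e-04)² = 3.298e-07 m²; R₁ = ρL/(N·A_s) = (2.77×10^-8)(477)/(7×3.298e-07) = 5.723 Ω
Section 2: A = πr² = π(8.9000e-04 m)² = 2.488e-06 m²
R₂ = (2.77×10^-8)(633)/(2.488e-06) = 7.046 Ω
R = R₁ + R₂ = 12.8 Ω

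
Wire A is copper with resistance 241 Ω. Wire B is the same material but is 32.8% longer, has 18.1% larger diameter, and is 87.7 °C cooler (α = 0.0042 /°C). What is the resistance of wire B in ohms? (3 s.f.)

145 Ω

R ∝ ρL/d² with ρ ∝ (1+αΔT), so R_B/R_A = (1 + 32.8/100) × (1 + 18.1/100)⁻² × (1 − 0.0042×87.7)
= 1.328 × 0.717 × 0.6317 = 0.6014
R_B = 0.6014 × 241 = 145 Ω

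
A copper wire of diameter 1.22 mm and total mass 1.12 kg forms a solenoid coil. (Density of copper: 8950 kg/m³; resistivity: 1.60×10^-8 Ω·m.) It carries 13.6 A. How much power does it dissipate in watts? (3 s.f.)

271 W

A = π(d/2)² = π(6.1000e-04 m)² = 1.1690e-06 m²
L = m/(density·A) = 1.12/(8950×1.1690e-06) = 107 m
R = ρL/A = (1.60×10^-8)(107)/(1.1690e-06) = 1.465 Ω
P = I²R = (13.6)² × 1.465 = 271 W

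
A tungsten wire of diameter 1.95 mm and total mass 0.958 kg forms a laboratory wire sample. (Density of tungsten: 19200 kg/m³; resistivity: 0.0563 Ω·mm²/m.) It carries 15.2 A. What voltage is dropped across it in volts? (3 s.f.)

ρ = 0.0563 Ω·mm²/m = 5.63×10^-8 Ω·m
A = π(d/2)² = π(9.7500e-04 m)² = 2.9865e-06 m²
L = m/(density·A) = 0.958/(19200×2.9865e-06) = 16.71 m
R = ρL/A = (5.63×10^-8)(16.71)/(2.9865e-06) = 0.315 Ω
V = IR = 15.2 × 0.315 = 4.79 V

4.79 V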